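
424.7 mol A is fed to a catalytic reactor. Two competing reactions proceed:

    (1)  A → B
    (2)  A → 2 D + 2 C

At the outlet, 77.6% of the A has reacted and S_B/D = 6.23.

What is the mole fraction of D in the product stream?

Conversion of A: A consumed = 0.776 × 424.7 = 329.6 mol = 1ξ₁ + 1ξ₂.
Selectivity: 1ξ₁ / (2ξ₂) = 6.23 → ξ₁ = 12.46 ξ₂.
Substitute: (1·12.46 + 1) ξ₂ = 329.6 → ξ₂ = 24.48 mol, ξ₁ = 305.1 mol.
Outlet amounts (n = n₀ + Σ ν·ξ):
  A: 424.7 − 1(305.1) − 1(24.48) = 95.13
  B: 0 + 1(305.1) = 305.1
  D: 0 + 2(24.48) = 48.97
  C: 0 + 2(24.48) = 48.97
Total out = 498.2 mol; y_D = 48.97 / 498.2 = 0.0983.

0.0983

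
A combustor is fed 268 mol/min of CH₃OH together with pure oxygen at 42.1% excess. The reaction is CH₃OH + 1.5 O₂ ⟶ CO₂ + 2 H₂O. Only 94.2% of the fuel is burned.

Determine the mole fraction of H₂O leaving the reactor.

Stoichiometric O₂ = 1.5 × 268 = 402 mol/min; O₂ fed = 402 × 1.421 = 571.2 mol/min.
Fuel reacted = 0.942 × 268 → ξ = 252.5 mol/min.
Outlet (n = n₀ + ν ξ):
  CH₃OH: 268 − 1(252.5) = 15.54
  O₂: 571.2 − 1.5(252.5) = 192.6
  CO₂: 0 + 1(252.5) = 252.5
  H₂O: 0 + 2(252.5) = 504.9
Total out = 965.5 mol/min; y_H₂O = 504.9 / 965.5 = 0.523.

0.523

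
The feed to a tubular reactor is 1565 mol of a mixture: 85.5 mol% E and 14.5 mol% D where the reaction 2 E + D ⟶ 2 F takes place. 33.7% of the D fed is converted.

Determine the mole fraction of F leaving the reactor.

0.103

D reacted = 0.337 × 226.9 = 76.47 mol; ν_D = −1, so ξ = 76.47/1 = 76.47 mol.
Outlet amounts (n = n₀ + ν ξ):
  E: 1338 − 2(76.47) = 1185
  D: 226.9 − 1(76.47) = 150.5
  F: 0 + 2(76.47) = 152.9
Total out = 1489 mol; y_F = 152.9 / 1489 = 0.1028.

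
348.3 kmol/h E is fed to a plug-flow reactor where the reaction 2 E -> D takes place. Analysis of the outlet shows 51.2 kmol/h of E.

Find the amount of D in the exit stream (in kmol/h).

149 kmol/h

For E: n = n₀ − 2ξ → 51.2 = 348.3 − 2ξ, giving ξ = 148.6 kmol/h.
Outlet amounts (n = n₀ + ν ξ):
  E: 348.3 − 2(148.6) = 51.2
  D: 0 + 1(148.6) = 148.6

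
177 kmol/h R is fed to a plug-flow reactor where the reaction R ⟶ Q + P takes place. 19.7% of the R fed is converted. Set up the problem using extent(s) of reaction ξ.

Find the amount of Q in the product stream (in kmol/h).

R reacted = 0.197 × 177 = 34.87 kmol/h; ν_R = −1, so ξ = 34.87/1 = 34.87 kmol/h.
Outlet amounts (n = n₀ + ν ξ):
  R: 177 − 1(34.87) = 142.1
  Q: 0 + 1(34.87) = 34.87
  P: 0 + 1(34.87) = 34.87

34.9 kmol/h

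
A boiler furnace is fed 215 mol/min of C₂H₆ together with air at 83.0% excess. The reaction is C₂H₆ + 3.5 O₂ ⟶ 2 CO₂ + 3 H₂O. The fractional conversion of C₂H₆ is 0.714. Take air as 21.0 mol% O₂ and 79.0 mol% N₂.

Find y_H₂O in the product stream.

0.0672

Stoichiometric O₂ = 3.5 × 215 = 752.5 mol/min; O₂ fed = 752.5 × 1.830 = 1377 mol/min.
N₂ fed = 1377 × 79/21 = 5180 mol/min.
Fuel reacted = 0.714 × 215 → ξ = 153.5 mol/min.
Outlet (n = n₀ + ν ξ):
  C₂H₆: 215 − 1(153.5) = 61.49
  O₂: 1377 − 3.5(153.5) = 839.8
  N₂: 5180 (inert)
  CO₂: 0 + 2(153.5) = 307
  H₂O: 0 + 3(153.5) = 460.5
Total out = 6849 mol/min; y_H₂O = 460.5 / 6849 = 0.06724.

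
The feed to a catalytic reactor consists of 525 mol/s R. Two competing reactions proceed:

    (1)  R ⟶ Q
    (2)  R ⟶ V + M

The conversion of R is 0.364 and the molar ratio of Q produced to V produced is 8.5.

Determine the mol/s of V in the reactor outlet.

20.1 mol/s

Conversion of R: R consumed = 0.364 × 525 = 191.1 mol/s = 1ξ₁ + 1ξ₂.
Selectivity: 1ξ₁ / (1ξ₂) = 8.5 → ξ₁ = 8.5 ξ₂.
Substitute: (1·8.5 + 1) ξ₂ = 191.1 → ξ₂ = 20.12 mol/s, ξ₁ = 171 mol/s.
Outlet amounts (n = n₀ + Σ ν·ξ):
  R: 525 − 1(171) − 1(20.12) = 333.9
  Q: 0 + 1(171) = 171
  V: 0 + 1(20.12) = 20.12
  M: 0 + 1(20.12) = 20.12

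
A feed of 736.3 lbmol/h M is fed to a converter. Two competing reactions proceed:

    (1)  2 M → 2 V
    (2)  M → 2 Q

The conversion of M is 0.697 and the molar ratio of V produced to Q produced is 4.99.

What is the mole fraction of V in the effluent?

Conversion of M: M consumed = 0.697 × 736.3 = 513.2 lbmol/h = 2ξ₁ + 1ξ₂.
Selectivity: 2ξ₁ / (2ξ₂) = 4.99 → ξ₁ = 4.99 ξ₂.
Substitute: (2·4.99 + 1) ξ₂ = 513.2 → ξ₂ = 46.74 lbmol/h, ξ₁ = 233.2 lbmol/h.
Outlet amounts (n = n₀ + Σ ν·ξ):
  M: 736.3 − 2(233.2) − 1(46.74) = 223.1
  V: 0 + 2(233.2) = 466.5
  Q: 0 + 2(46.74) = 93.48
Total out = 783 lbmol/h; y_V = 466.5 / 783 = 0.5957.

0.596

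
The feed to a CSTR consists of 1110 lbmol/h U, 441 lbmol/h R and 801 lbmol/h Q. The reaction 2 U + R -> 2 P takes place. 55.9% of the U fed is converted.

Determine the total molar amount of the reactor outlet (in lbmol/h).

U reacted = 0.559 × 1110 = 620.5 lbmol/h; ν_U = −2, so ξ = 620.5/2 = 310.2 lbmol/h.
Outlet amounts (n = n₀ + ν ξ):
  U: 1110 − 2(310.2) = 489.5
  R: 441 − 1(310.2) = 130.8
  P: 0 + 2(310.2) = 620.5
  Q: 801 (inert)
Total out = 489.5 + 130.8 + 620.5 + 801 = 2042 lbmol/h.

2040 lbmol/h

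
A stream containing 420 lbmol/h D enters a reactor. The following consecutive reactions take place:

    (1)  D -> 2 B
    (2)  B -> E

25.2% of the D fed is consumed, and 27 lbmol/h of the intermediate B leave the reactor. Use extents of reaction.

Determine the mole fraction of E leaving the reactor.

Conversion of D: D consumed = 1ξ₁ = 0.252 × 420 → ξ₁ = 105.8 lbmol/h.
B balance: n_B = 0 + 2ξ₁ − 1ξ₂ = 27 → ξ₂ = (2·105.8 − 27)/1 = 184.7 lbmol/h.
Outlet amounts (n = n₀ + Σ ν·ξ):
  D: 420 − 1(105.8) = 314.2
  B: 0 + 2(105.8) − 1(184.7) = 27
  E: 0 + 1(184.7) = 184.7
Total out = 525.8 lbmol/h; y_E = 184.7 / 525.8 = 0.3512.

0.351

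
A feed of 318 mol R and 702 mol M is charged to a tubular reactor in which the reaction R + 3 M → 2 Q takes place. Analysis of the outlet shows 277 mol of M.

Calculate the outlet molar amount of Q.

For M: n = n₀ − 3ξ → 277 = 702 − 3ξ, giving ξ = 141.7 mol.
Outlet amounts (n = n₀ + ν ξ):
  R: 318 − 1(141.7) = 176.3
  M: 702 − 3(141.7) = 277
  Q: 0 + 2(141.7) = 283.3

283 mol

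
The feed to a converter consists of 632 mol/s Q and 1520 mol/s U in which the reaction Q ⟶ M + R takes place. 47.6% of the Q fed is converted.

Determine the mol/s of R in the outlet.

Q reacted = 0.476 × 632 = 300.8 mol/s; ν_Q = −1, so ξ = 300.8/1 = 300.8 mol/s.
Outlet amounts (n = n₀ + ν ξ):
  Q: 632 − 1(300.8) = 331.2
  M: 0 + 1(300.8) = 300.8
  R: 0 + 1(300.8) = 300.8
  U: 1520 (inert)

301 mol/s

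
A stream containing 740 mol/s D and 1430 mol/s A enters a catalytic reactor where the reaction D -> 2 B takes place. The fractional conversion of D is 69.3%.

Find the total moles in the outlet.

D reacted = 0.693 × 740 = 512.8 mol/s; ν_D = −1, so ξ = 512.8/1 = 512.8 mol/s.
Outlet amounts (n = n₀ + ν ξ):
  D: 740 − 1(512.8) = 227.2
  B: 0 + 2(512.8) = 1026
  A: 1430 (inert)
Total out = 227.2 + 1026 + 1430 = 2683 mol/s.

2680 mol/s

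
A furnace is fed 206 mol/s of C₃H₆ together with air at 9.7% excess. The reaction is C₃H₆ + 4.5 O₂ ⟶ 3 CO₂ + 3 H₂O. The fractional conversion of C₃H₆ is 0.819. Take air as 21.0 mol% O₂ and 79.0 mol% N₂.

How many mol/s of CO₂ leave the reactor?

Stoichiometric O₂ = 4.5 × 206 = 927 mol/s; O₂ fed = 927 × 1.097 = 1017 mol/s.
N₂ fed = 1017 × 79/21 = 3826 mol/s.
Fuel reacted = 0.819 × 206 → ξ = 168.7 mol/s.
Outlet (n = n₀ + ν ξ):
  C₃H₆: 206 − 1(168.7) = 37.29
  O₂: 1017 − 4.5(168.7) = 257.7
  N₂: 3826 (inert)
  CO₂: 0 + 3(168.7) = 506.1
  H₂O: 0 + 3(168.7) = 506.1

506 mol/s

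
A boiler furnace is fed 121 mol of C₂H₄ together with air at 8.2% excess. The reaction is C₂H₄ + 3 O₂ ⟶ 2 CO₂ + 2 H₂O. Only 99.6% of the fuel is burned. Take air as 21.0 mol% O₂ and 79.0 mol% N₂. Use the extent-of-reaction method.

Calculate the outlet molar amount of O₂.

Stoichiometric O₂ = 3 × 121 = 363 mol; O₂ fed = 363 × 1.082 = 392.8 mol.
N₂ fed = 392.8 × 79/21 = 1478 mol.
Fuel reacted = 0.996 × 121 → ξ = 120.5 mol.
Outlet (n = n₀ + ν ξ):
  C₂H₄: 121 − 1(120.5) = 0.484
  O₂: 392.8 − 3(120.5) = 31.22
  N₂: 1478 (inert)
  CO₂: 0 + 2(120.5) = 241
  H₂O: 0 + 2(120.5) = 241

31.2 mol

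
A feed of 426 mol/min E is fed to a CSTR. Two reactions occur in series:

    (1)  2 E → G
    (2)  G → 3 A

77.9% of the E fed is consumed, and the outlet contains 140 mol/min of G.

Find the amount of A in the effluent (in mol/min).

Conversion of E: E consumed = 2ξ₁ = 0.779 × 426 → ξ₁ = 165.9 mol/min.
G balance: n_G = 0 + 1ξ₁ − 1ξ₂ = 140 → ξ₂ = (1·165.9 − 140)/1 = 25.93 mol/min.
Outlet amounts (n = n₀ + Σ ν·ξ):
  E: 426 − 2(165.9) = 94.15
  G: 0 + 1(165.9) − 1(25.93) = 140
  A: 0 + 3(25.93) = 77.78

77.8 mol/min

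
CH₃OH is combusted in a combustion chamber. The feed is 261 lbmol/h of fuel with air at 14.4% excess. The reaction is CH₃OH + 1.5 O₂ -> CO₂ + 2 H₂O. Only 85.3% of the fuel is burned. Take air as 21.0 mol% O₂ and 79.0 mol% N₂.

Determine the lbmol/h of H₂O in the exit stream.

445 lbmol/h

Stoichiometric O₂ = 1.5 × 261 = 391.5 lbmol/h; O₂ fed = 391.5 × 1.144 = 447.9 lbmol/h.
N₂ fed = 447.9 × 79/21 = 1685 lbmol/h.
Fuel reacted = 0.853 × 261 → ξ = 222.6 lbmol/h.
Outlet (n = n₀ + ν ξ):
  CH₃OH: 261 − 1(222.6) = 38.37
  O₂: 447.9 − 1.5(222.6) = 113.9
  N₂: 1685 (inert)
  CO₂: 0 + 1(222.6) = 222.6
  H₂O: 0 + 2(222.6) = 445.3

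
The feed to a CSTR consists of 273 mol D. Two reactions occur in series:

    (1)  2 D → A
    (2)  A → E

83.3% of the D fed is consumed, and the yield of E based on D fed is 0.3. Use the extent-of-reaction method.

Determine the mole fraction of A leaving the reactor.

0.2

Conversion of D: D consumed = 2ξ₁ = 0.833 × 273 → ξ₁ = 113.7 mol.
Yield of E: 1ξ₂ / 273 = 0.3 → ξ₂ = 81.9 mol.
Outlet amounts (n = n₀ + Σ ν·ξ):
  D: 273 − 2(113.7) = 45.59
  A: 0 + 1(113.7) − 1(81.9) = 31.8
  E: 0 + 1(81.9) = 81.9
Total out = 159.3 mol; y_A = 31.8 / 159.3 = 0.1997.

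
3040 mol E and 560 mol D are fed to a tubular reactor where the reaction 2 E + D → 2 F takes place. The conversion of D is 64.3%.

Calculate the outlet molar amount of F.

D reacted = 0.643 × 560 = 360.1 mol; ν_D = −1, so ξ = 360.1/1 = 360.1 mol.
Outlet amounts (n = n₀ + ν ξ):
  E: 3040 − 2(360.1) = 2320
  D: 560 − 1(360.1) = 199.9
  F: 0 + 2(360.1) = 720.2

720 mol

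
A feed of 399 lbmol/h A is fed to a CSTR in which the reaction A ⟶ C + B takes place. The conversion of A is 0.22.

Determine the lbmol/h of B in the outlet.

A reacted = 0.22 × 399 = 87.78 lbmol/h; ν_A = −1, so ξ = 87.78/1 = 87.78 lbmol/h.
Outlet amounts (n = n₀ + ν ξ):
  A: 399 − 1(87.78) = 311.2
  C: 0 + 1(87.78) = 87.78
  B: 0 + 1(87.78) = 87.78

87.8 lbmol/h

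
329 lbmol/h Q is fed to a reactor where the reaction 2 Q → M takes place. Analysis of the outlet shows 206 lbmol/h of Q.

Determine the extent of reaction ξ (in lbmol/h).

For Q: n = n₀ − 2ξ → 206 = 329 − 2ξ, giving ξ = 61.5 lbmol/h.
Outlet amounts (n = n₀ + ν ξ):
  Q: 329 − 2(61.5) = 206
  M: 0 + 1(61.5) = 61.5

ξ = 61.5 lbmol/h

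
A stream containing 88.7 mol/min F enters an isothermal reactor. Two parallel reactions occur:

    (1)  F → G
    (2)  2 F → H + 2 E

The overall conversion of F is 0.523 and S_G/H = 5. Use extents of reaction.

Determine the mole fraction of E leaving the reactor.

Conversion of F: F consumed = 0.523 × 88.7 = 46.39 mol/min = 1ξ₁ + 2ξ₂.
Selectivity: 1ξ₁ / (1ξ₂) = 5 → ξ₁ = 5 ξ₂.
Substitute: (1·5 + 2) ξ₂ = 46.39 → ξ₂ = 6.627 mol/min, ξ₁ = 33.14 mol/min.
Outlet amounts (n = n₀ + Σ ν·ξ):
  F: 88.7 − 1(33.14) − 2(6.627) = 42.31
  G: 0 + 1(33.14) = 33.14
  H: 0 + 1(6.627) = 6.627
  E: 0 + 2(6.627) = 13.25
Total out = 95.33 mol/min; y_E = 13.25 / 95.33 = 0.139.

0.139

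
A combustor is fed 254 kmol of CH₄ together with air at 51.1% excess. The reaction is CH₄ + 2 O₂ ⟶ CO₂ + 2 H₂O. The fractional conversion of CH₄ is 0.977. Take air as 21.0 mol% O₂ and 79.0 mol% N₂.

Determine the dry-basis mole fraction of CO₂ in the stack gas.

Stoichiometric O₂ = 2 × 254 = 508 kmol; O₂ fed = 508 × 1.511 = 767.6 kmol.
N₂ fed = 767.6 × 79/21 = 2888 kmol.
Fuel reacted = 0.977 × 254 → ξ = 248.2 kmol.
Outlet (n = n₀ + ν ξ):
  CH₄: 254 − 1(248.2) = 5.842
  O₂: 767.6 − 2(248.2) = 271.3
  N₂: 2888 (inert)
  CO₂: 0 + 1(248.2) = 248.2
  H₂O: 0 + 2(248.2) = 496.3
Dry total = 3413 kmol; y_CO₂ (dry) = 248.2 / 3413 = 0.07271.

0.0727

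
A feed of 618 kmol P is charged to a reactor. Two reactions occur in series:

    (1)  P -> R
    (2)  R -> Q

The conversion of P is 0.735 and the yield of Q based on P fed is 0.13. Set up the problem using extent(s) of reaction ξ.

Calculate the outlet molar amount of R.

374 kmol

Conversion of P: P consumed = 1ξ₁ = 0.735 × 618 → ξ₁ = 454.2 kmol.
Yield of Q: 1ξ₂ / 618 = 0.13 → ξ₂ = 80.34 kmol.
Outlet amounts (n = n₀ + Σ ν·ξ):
  P: 618 − 1(454.2) = 163.8
  R: 0 + 1(454.2) − 1(80.34) = 373.9
  Q: 0 + 1(80.34) = 80.34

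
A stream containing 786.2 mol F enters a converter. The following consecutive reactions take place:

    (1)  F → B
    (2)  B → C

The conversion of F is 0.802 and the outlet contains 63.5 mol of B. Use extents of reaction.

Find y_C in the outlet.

Conversion of F: F consumed = 1ξ₁ = 0.802 × 786.2 → ξ₁ = 630.5 mol.
B balance: n_B = 0 + 1ξ₁ − 1ξ₂ = 63.5 → ξ₂ = (1·630.5 − 63.5)/1 = 567 mol.
Outlet amounts (n = n₀ + Σ ν·ξ):
  F: 786.2 − 1(630.5) = 155.7
  B: 0 + 1(630.5) − 1(567) = 63.5
  C: 0 + 1(567) = 567
Total out = 786.2 mol; y_C = 567 / 786.2 = 0.7212.

0.721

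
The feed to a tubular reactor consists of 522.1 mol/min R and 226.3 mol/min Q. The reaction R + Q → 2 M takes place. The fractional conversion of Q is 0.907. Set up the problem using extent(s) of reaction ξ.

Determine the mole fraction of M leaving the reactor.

Q reacted = 0.907 × 226.3 = 205.3 mol/min; ν_Q = −1, so ξ = 205.3/1 = 205.3 mol/min.
Outlet amounts (n = n₀ + ν ξ):
  R: 522.1 − 1(205.3) = 316.8
  Q: 226.3 − 1(205.3) = 21.05
  M: 0 + 2(205.3) = 410.5
Total out = 748.4 mol/min; y_M = 410.5 / 748.4 = 0.5485.

0.549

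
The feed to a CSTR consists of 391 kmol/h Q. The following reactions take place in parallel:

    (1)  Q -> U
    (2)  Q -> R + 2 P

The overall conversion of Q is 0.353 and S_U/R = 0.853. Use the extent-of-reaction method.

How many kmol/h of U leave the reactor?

Conversion of Q: Q consumed = 0.353 × 391 = 138 kmol/h = 1ξ₁ + 1ξ₂.
Selectivity: 1ξ₁ / (1ξ₂) = 0.853 → ξ₁ = 0.853 ξ₂.
Substitute: (1·0.853 + 1) ξ₂ = 138 → ξ₂ = 74.49 kmol/h, ξ₁ = 63.54 kmol/h.
Outlet amounts (n = n₀ + Σ ν·ξ):
  Q: 391 − 1(63.54) − 1(74.49) = 253
  U: 0 + 1(63.54) = 63.54
  R: 0 + 1(74.49) = 74.49
  P: 0 + 2(74.49) = 149

63.5 kmol/h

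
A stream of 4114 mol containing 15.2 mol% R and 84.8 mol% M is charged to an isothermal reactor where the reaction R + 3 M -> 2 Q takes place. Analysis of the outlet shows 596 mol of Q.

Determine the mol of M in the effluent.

For Q: n = n₀ + 2ξ → 596 = 0 + 2ξ, giving ξ = 298 mol.
Outlet amounts (n = n₀ + ν ξ):
  R: 625.3 − 1(298) = 327.3
  M: 3489 − 3(298) = 2595
  Q: 0 + 2(298) = 596

2590 mol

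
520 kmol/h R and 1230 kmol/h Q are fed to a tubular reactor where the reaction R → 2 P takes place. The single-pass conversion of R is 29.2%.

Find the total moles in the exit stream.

1900 kmol/h

R reacted = 0.292 × 520 = 151.8 kmol/h; ν_R = −1, so ξ = 151.8/1 = 151.8 kmol/h.
Outlet amounts (n = n₀ + ν ξ):
  R: 520 − 1(151.8) = 368.2
  P: 0 + 2(151.8) = 303.7
  Q: 1230 (inert)
Total out = 368.2 + 303.7 + 1230 = 1902 kmol/h.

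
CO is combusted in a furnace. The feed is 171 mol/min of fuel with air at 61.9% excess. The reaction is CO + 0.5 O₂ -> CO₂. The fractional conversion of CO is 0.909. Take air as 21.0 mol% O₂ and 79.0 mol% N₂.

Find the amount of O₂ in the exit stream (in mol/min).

60.7 mol/min

Stoichiometric O₂ = 0.5 × 171 = 85.5 mol/min; O₂ fed = 85.5 × 1.619 = 138.4 mol/min.
N₂ fed = 138.4 × 79/21 = 520.7 mol/min.
Fuel reacted = 0.909 × 171 → ξ = 155.4 mol/min.
Outlet (n = n₀ + ν ξ):
  CO: 171 − 1(155.4) = 15.56
  O₂: 138.4 − 0.5(155.4) = 60.7
  N₂: 520.7 (inert)
  CO₂: 0 + 1(155.4) = 155.4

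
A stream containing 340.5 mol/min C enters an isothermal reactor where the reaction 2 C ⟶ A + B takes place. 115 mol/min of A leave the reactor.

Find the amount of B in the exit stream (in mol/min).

For A: n = n₀ + 1ξ → 115 = 0 + 1ξ, giving ξ = 115 mol/min.
Outlet amounts (n = n₀ + ν ξ):
  C: 340.5 − 2(115) = 110.5
  A: 0 + 1(115) = 115
  B: 0 + 1(115) = 115

115 mol/min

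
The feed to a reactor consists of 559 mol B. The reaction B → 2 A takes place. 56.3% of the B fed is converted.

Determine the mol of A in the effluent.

B reacted = 0.563 × 559 = 314.7 mol; ν_B = −1, so ξ = 314.7/1 = 314.7 mol.
Outlet amounts (n = n₀ + ν ξ):
  B: 559 − 1(314.7) = 244.3
  A: 0 + 2(314.7) = 629.4

629 mol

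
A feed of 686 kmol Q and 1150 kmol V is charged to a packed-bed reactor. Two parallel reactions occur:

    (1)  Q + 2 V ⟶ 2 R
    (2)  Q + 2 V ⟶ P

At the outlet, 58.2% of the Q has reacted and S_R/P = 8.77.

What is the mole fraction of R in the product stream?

0.477

Conversion of Q: Q consumed = 0.582 × 686 = 399.3 kmol = 1ξ₁ + 1ξ₂.
Selectivity: 2ξ₁ / (1ξ₂) = 8.77 → ξ₁ = 4.385 ξ₂.
Substitute: (1·4.385 + 1) ξ₂ = 399.3 → ξ₂ = 74.14 kmol, ξ₁ = 325.1 kmol.
Outlet amounts (n = n₀ + Σ ν·ξ):
  Q: 686 − 1(325.1) − 1(74.14) = 286.7
  V: 1150 − 2(325.1) − 2(74.14) = 351.5
  R: 0 + 2(325.1) = 650.2
  P: 0 + 1(74.14) = 74.14
Total out = 1363 kmol; y_R = 650.2 / 1363 = 0.4772.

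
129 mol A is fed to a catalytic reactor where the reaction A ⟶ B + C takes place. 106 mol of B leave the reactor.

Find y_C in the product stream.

For B: n = n₀ + 1ξ → 106 = 0 + 1ξ, giving ξ = 106 mol.
Outlet amounts (n = n₀ + ν ξ):
  A: 129 − 1(106) = 23
  B: 0 + 1(106) = 106
  C: 0 + 1(106) = 106
Total out = 235 mol; y_C = 106 / 235 = 0.4511.

0.451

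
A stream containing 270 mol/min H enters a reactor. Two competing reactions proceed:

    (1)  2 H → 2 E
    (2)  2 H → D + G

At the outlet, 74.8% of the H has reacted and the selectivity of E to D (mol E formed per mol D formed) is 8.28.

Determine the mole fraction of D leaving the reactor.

Conversion of H: H consumed = 0.748 × 270 = 202 mol/min = 2ξ₁ + 2ξ₂.
Selectivity: 2ξ₁ / (1ξ₂) = 8.28 → ξ₁ = 4.14 ξ₂.
Substitute: (2·4.14 + 2) ξ₂ = 202 → ξ₂ = 19.65 mol/min, ξ₁ = 81.33 mol/min.
Outlet amounts (n = n₀ + Σ ν·ξ):
  H: 270 − 2(81.33) − 2(19.65) = 68.04
  E: 0 + 2(81.33) = 162.7
  D: 0 + 1(19.65) = 19.65
  G: 0 + 1(19.65) = 19.65
Total out = 270 mol/min; y_D = 19.65 / 270 = 0.07276.

0.0728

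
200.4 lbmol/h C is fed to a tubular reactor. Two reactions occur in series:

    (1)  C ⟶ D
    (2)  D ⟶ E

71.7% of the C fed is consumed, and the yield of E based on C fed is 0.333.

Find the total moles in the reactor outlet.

200 lbmol/h

Conversion of C: C consumed = 1ξ₁ = 0.717 × 200.4 → ξ₁ = 143.7 lbmol/h.
Yield of E: 1ξ₂ / 200.4 = 0.333 → ξ₂ = 66.73 lbmol/h.
Outlet amounts (n = n₀ + Σ ν·ξ):
  C: 200.4 − 1(143.7) = 56.71
  D: 0 + 1(143.7) − 1(66.73) = 76.95
  E: 0 + 1(66.73) = 66.73
Total out = 56.71 + 76.95 + 66.73 = 200.4 lbmol/h.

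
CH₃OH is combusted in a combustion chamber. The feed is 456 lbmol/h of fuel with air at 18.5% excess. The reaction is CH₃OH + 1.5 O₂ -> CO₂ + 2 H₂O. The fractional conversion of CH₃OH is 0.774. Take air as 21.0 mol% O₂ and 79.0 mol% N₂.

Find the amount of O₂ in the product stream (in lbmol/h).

281 lbmol/h

Stoichiometric O₂ = 1.5 × 456 = 684 lbmol/h; O₂ fed = 684 × 1.185 = 810.5 lbmol/h.
N₂ fed = 810.5 × 79/21 = 3049 lbmol/h.
Fuel reacted = 0.774 × 456 → ξ = 352.9 lbmol/h.
Outlet (n = n₀ + ν ξ):
  CH₃OH: 456 − 1(352.9) = 103.1
  O₂: 810.5 − 1.5(352.9) = 281.1
  N₂: 3049 (inert)
  CO₂: 0 + 1(352.9) = 352.9
  H₂O: 0 + 2(352.9) = 705.9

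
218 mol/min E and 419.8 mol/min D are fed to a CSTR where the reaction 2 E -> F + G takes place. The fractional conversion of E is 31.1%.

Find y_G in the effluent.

E reacted = 0.311 × 218 = 67.8 mol/min; ν_E = −2, so ξ = 67.8/2 = 33.9 mol/min.
Outlet amounts (n = n₀ + ν ξ):
  E: 218 − 2(33.9) = 150.2
  F: 0 + 1(33.9) = 33.9
  G: 0 + 1(33.9) = 33.9
  D: 419.8 (inert)
Total out = 637.8 mol/min; y_G = 33.9 / 637.8 = 0.05315.

0.0531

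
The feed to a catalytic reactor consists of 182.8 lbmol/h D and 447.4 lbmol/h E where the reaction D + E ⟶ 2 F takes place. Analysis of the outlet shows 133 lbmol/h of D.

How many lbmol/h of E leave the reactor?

For D: n = n₀ − 1ξ → 133 = 182.8 − 1ξ, giving ξ = 49.8 lbmol/h.
Outlet amounts (n = n₀ + ν ξ):
  D: 182.8 − 1(49.8) = 133
  E: 447.4 − 1(49.8) = 397.6
  F: 0 + 2(49.8) = 99.6

398 lbmol/h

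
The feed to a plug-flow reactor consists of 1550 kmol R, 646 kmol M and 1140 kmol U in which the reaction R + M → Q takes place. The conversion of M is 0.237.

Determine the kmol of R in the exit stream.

M reacted = 0.237 × 646 = 153.1 kmol; ν_M = −1, so ξ = 153.1/1 = 153.1 kmol.
Outlet amounts (n = n₀ + ν ξ):
  R: 1550 − 1(153.1) = 1397
  M: 646 − 1(153.1) = 492.9
  Q: 0 + 1(153.1) = 153.1
  U: 1140 (inert)

1400 kmol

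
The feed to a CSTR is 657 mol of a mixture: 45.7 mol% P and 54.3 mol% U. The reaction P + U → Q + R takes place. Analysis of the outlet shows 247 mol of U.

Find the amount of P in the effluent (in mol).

For U: n = n₀ − 1ξ → 247 = 356.8 − 1ξ, giving ξ = 109.8 mol.
Outlet amounts (n = n₀ + ν ξ):
  P: 300.2 − 1(109.8) = 190.5
  U: 356.8 − 1(109.8) = 247
  Q: 0 + 1(109.8) = 109.8
  R: 0 + 1(109.8) = 109.8

190 mol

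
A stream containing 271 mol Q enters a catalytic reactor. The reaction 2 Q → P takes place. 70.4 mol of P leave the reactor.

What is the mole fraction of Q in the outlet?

For P: n = n₀ + 1ξ → 70.4 = 0 + 1ξ, giving ξ = 70.4 mol.
Outlet amounts (n = n₀ + ν ξ):
  Q: 271 − 2(70.4) = 130.2
  P: 0 + 1(70.4) = 70.4
Total out = 200.6 mol; y_Q = 130.2 / 200.6 = 0.6491.

0.649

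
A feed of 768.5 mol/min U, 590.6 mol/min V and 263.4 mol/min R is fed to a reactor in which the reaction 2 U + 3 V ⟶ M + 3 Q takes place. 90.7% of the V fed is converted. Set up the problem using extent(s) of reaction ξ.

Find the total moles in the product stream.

V reacted = 0.907 × 590.6 = 535.7 mol/min; ν_V = −3, so ξ = 535.7/3 = 178.6 mol/min.
Outlet amounts (n = n₀ + ν ξ):
  U: 768.5 − 2(178.6) = 411.4
  V: 590.6 − 3(178.6) = 54.93
  M: 0 + 1(178.6) = 178.6
  Q: 0 + 3(178.6) = 535.7
  R: 263.4 (inert)
Total out = 411.4 + 54.93 + 178.6 + 535.7 + 263.4 = 1444 mol/min.

1440 mol/min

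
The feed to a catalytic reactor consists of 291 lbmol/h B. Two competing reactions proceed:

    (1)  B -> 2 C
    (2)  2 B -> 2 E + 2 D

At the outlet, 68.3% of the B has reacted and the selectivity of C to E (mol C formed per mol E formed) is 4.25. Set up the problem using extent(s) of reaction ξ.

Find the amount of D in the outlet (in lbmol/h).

Conversion of B: B consumed = 0.683 × 291 = 198.8 lbmol/h = 1ξ₁ + 2ξ₂.
Selectivity: 2ξ₁ / (2ξ₂) = 4.25 → ξ₁ = 4.25 ξ₂.
Substitute: (1·4.25 + 2) ξ₂ = 198.8 → ξ₂ = 31.8 lbmol/h, ξ₁ = 135.2 lbmol/h.
Outlet amounts (n = n₀ + Σ ν·ξ):
  B: 291 − 1(135.2) − 2(31.8) = 92.25
  C: 0 + 2(135.2) = 270.3
  E: 0 + 2(31.8) = 63.6
  D: 0 + 2(31.8) = 63.6

63.6 lbmol/h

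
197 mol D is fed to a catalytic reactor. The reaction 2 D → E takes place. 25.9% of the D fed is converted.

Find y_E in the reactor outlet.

0.149

D reacted = 0.259 × 197 = 51.02 mol; ν_D = −2, so ξ = 51.02/2 = 25.51 mol.
Outlet amounts (n = n₀ + ν ξ):
  D: 197 − 2(25.51) = 146
  E: 0 + 1(25.51) = 25.51
Total out = 171.5 mol; y_E = 25.51 / 171.5 = 0.1488.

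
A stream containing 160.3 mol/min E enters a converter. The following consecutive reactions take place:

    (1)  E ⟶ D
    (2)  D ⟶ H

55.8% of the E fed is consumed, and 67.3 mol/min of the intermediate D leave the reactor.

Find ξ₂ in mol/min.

ξ₂ = 22.1 mol/min

Conversion of E: E consumed = 1ξ₁ = 0.558 × 160.3 → ξ₁ = 89.45 mol/min.
D balance: n_D = 0 + 1ξ₁ − 1ξ₂ = 67.3 → ξ₂ = (1·89.45 − 67.3)/1 = 22.15 mol/min.
Outlet amounts (n = n₀ + Σ ν·ξ):
  E: 160.3 − 1(89.45) = 70.85
  D: 0 + 1(89.45) − 1(22.15) = 67.3
  H: 0 + 1(22.15) = 22.15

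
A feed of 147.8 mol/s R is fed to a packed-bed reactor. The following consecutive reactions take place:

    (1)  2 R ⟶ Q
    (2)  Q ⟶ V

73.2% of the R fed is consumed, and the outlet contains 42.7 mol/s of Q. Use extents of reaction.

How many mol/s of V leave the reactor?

11.4 mol/s

Conversion of R: R consumed = 2ξ₁ = 0.732 × 147.8 → ξ₁ = 54.09 mol/s.
Q balance: n_Q = 0 + 1ξ₁ − 1ξ₂ = 42.7 → ξ₂ = (1·54.09 − 42.7)/1 = 11.39 mol/s.
Outlet amounts (n = n₀ + Σ ν·ξ):
  R: 147.8 − 2(54.09) = 39.61
  Q: 0 + 1(54.09) − 1(11.39) = 42.7
  V: 0 + 1(11.39) = 11.39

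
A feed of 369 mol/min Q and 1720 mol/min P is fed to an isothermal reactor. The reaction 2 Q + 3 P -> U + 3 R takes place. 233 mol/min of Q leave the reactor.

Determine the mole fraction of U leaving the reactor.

For Q: n = n₀ − 2ξ → 233 = 369 − 2ξ, giving ξ = 68 mol/min.
Outlet amounts (n = n₀ + ν ξ):
  Q: 369 − 2(68) = 233
  P: 1720 − 3(68) = 1516
  U: 0 + 1(68) = 68
  R: 0 + 3(68) = 204
Total out = 2021 mol/min; y_U = 68 / 2021 = 0.03365.

0.0336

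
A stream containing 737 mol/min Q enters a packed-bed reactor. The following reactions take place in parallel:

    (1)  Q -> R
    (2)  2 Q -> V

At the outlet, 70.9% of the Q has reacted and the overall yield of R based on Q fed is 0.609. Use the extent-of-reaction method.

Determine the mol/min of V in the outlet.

Yield of R: 1ξ₁ / 737 = 0.609 → ξ₁ = 448.8 mol/min.
Conversion of Q: 1ξ₁ + 2ξ₂ = 0.709 × 737 = 522.5 → ξ₂ = 36.85 mol/min.
Outlet amounts (n = n₀ + Σ ν·ξ):
  Q: 737 − 1(448.8) − 2(36.85) = 214.5
  R: 0 + 1(448.8) = 448.8
  V: 0 + 1(36.85) = 36.85

36.9 mol/min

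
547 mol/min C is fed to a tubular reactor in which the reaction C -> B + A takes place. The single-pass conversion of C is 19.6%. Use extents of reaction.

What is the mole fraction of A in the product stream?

0.164

C reacted = 0.196 × 547 = 107.2 mol/min; ν_C = −1, so ξ = 107.2/1 = 107.2 mol/min.
Outlet amounts (n = n₀ + ν ξ):
  C: 547 − 1(107.2) = 439.8
  B: 0 + 1(107.2) = 107.2
  A: 0 + 1(107.2) = 107.2
Total out = 654.2 mol/min; y_A = 107.2 / 654.2 = 0.1639.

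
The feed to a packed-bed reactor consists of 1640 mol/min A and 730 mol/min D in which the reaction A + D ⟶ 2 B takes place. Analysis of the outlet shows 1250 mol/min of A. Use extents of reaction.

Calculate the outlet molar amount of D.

340 mol/min

For A: n = n₀ − 1ξ → 1250 = 1640 − 1ξ, giving ξ = 390 mol/min.
Outlet amounts (n = n₀ + ν ξ):
  A: 1640 − 1(390) = 1250
  D: 730 − 1(390) = 340
  B: 0 + 2(390) = 780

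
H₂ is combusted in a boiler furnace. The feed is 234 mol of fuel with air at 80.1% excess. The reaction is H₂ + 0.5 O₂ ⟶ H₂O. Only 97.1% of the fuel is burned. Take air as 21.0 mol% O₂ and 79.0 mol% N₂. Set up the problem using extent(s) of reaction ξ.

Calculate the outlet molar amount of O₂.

Stoichiometric O₂ = 0.5 × 234 = 117 mol; O₂ fed = 117 × 1.801 = 210.7 mol.
N₂ fed = 210.7 × 79/21 = 792.7 mol.
Fuel reacted = 0.971 × 234 → ξ = 227.2 mol.
Outlet (n = n₀ + ν ξ):
  H₂: 234 − 1(227.2) = 6.786
  O₂: 210.7 − 0.5(227.2) = 97.11
  N₂: 792.7 (inert)
  H₂O: 0 + 1(227.2) = 227.2

97.1 mol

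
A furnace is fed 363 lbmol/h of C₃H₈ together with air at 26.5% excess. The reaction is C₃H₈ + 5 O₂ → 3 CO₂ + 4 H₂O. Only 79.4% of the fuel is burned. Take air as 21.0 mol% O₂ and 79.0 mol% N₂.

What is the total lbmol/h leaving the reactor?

Stoichiometric O₂ = 5 × 363 = 1815 lbmol/h; O₂ fed = 1815 × 1.265 = 2296 lbmol/h.
N₂ fed = 2296 × 79/21 = 8637 lbmol/h.
Fuel reacted = 0.794 × 363 → ξ = 288.2 lbmol/h.
Outlet (n = n₀ + ν ξ):
  C₃H₈: 363 − 1(288.2) = 74.78
  O₂: 2296 − 5(288.2) = 854.9
  N₂: 8637 (inert)
  CO₂: 0 + 3(288.2) = 864.7
  H₂O: 0 + 4(288.2) = 1153
Total out = 74.78 + 854.9 + 8637 + 864.7 + 1153 = 11580 lbmol/h.

11600 lbmol/h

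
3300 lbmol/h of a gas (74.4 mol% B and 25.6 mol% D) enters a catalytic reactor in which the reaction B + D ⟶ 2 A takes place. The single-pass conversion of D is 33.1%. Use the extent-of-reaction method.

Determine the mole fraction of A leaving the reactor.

0.169

D reacted = 0.331 × 844.8 = 279.6 lbmol/h; ν_D = −1, so ξ = 279.6/1 = 279.6 lbmol/h.
Outlet amounts (n = n₀ + ν ξ):
  B: 2455 − 1(279.6) = 2176
  D: 844.8 − 1(279.6) = 565.2
  A: 0 + 2(279.6) = 559.3
Total out = 3300 lbmol/h; y_A = 559.3 / 3300 = 0.1695.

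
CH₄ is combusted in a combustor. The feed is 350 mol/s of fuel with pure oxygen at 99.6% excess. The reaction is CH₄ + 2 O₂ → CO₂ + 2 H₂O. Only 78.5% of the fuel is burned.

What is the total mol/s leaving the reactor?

1750 mol/s

Stoichiometric O₂ = 2 × 350 = 700 mol/s; O₂ fed = 700 × 1.996 = 1397 mol/s.
Fuel reacted = 0.785 × 350 → ξ = 274.8 mol/s.
Outlet (n = n₀ + ν ξ):
  CH₄: 350 − 1(274.8) = 75.25
  O₂: 1397 − 2(274.8) = 847.7
  CO₂: 0 + 1(274.8) = 274.8
  H₂O: 0 + 2(274.8) = 549.5
Total out = 75.25 + 847.7 + 274.8 + 549.5 = 1747 mol/s.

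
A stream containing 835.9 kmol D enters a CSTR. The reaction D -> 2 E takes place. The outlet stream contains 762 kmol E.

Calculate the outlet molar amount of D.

For E: n = n₀ + 2ξ → 762 = 0 + 2ξ, giving ξ = 381 kmol.
Outlet amounts (n = n₀ + ν ξ):
  D: 835.9 − 1(381) = 454.9
  E: 0 + 2(381) = 762

455 kmol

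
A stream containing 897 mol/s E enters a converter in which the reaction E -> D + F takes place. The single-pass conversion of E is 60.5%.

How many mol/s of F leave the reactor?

543 mol/s

E reacted = 0.605 × 897 = 542.7 mol/s; ν_E = −1, so ξ = 542.7/1 = 542.7 mol/s.
Outlet amounts (n = n₀ + ν ξ):
  E: 897 − 1(542.7) = 354.3
  D: 0 + 1(542.7) = 542.7
  F: 0 + 1(542.7) = 542.7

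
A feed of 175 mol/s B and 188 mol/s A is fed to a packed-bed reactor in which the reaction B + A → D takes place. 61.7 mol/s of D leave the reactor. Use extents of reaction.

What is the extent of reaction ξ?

For D: n = n₀ + 1ξ → 61.7 = 0 + 1ξ, giving ξ = 61.7 mol/s.
Outlet amounts (n = n₀ + ν ξ):
  B: 175 − 1(61.7) = 113.3
  A: 188 − 1(61.7) = 126.3
  D: 0 + 1(61.7) = 61.7

ξ = 61.7 mol/s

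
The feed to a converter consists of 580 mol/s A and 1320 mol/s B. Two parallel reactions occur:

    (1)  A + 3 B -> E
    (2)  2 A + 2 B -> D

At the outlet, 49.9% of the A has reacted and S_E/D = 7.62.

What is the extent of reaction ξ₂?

Conversion of A: A consumed = 0.499 × 580 = 289.4 mol/s = 1ξ₁ + 2ξ₂.
Selectivity: 1ξ₁ / (1ξ₂) = 7.62 → ξ₁ = 7.62 ξ₂.
Substitute: (1·7.62 + 2) ξ₂ = 289.4 → ξ₂ = 30.09 mol/s, ξ₁ = 229.2 mol/s.
Outlet amounts (n = n₀ + Σ ν·ξ):
  A: 580 − 1(229.2) − 2(30.09) = 290.6
  B: 1320 − 3(229.2) − 2(30.09) = 572.1
  E: 0 + 1(229.2) = 229.2
  D: 0 + 1(30.09) = 30.09

ξ₂ = 30.1 mol/s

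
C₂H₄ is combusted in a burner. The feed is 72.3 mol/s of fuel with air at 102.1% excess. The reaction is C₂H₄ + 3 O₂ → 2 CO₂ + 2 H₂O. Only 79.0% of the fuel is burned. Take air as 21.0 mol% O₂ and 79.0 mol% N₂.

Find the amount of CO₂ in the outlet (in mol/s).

Stoichiometric O₂ = 3 × 72.3 = 216.9 mol/s; O₂ fed = 216.9 × 2.021 = 438.4 mol/s.
N₂ fed = 438.4 × 79/21 = 1649 mol/s.
Fuel reacted = 0.79 × 72.3 → ξ = 57.12 mol/s.
Outlet (n = n₀ + ν ξ):
  C₂H₄: 72.3 − 1(57.12) = 15.18
  O₂: 438.4 − 3(57.12) = 267
  N₂: 1649 (inert)
  CO₂: 0 + 2(57.12) = 114.2
  H₂O: 0 + 2(57.12) = 114.2

114 mol/s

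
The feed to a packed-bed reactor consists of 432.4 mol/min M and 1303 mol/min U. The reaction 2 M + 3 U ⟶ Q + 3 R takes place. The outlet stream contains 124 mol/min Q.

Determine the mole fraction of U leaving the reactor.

For Q: n = n₀ + 1ξ → 124 = 0 + 1ξ, giving ξ = 124 mol/min.
Outlet amounts (n = n₀ + ν ξ):
  M: 432.4 − 2(124) = 184.4
  U: 1303 − 3(124) = 931
  Q: 0 + 1(124) = 124
  R: 0 + 3(124) = 372
Total out = 1611 mol/min; y_U = 931 / 1611 = 0.5778.

0.578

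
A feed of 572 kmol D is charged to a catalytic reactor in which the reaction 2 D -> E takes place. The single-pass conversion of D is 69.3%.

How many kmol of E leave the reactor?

198 kmol

D reacted = 0.693 × 572 = 396.4 kmol; ν_D = −2, so ξ = 396.4/2 = 198.2 kmol.
Outlet amounts (n = n₀ + ν ξ):
  D: 572 − 2(198.2) = 175.6
  E: 0 + 1(198.2) = 198.2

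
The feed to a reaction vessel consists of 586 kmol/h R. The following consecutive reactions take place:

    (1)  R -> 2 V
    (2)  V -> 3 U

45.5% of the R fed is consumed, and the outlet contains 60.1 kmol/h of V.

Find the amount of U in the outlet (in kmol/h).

1420 kmol/h

Conversion of R: R consumed = 1ξ₁ = 0.455 × 586 → ξ₁ = 266.6 kmol/h.
V balance: n_V = 0 + 2ξ₁ − 1ξ₂ = 60.1 → ξ₂ = (2·266.6 − 60.1)/1 = 473.2 kmol/h.
Outlet amounts (n = n₀ + Σ ν·ξ):
  R: 586 − 1(266.6) = 319.4
  V: 0 + 2(266.6) − 1(473.2) = 60.1
  U: 0 + 3(473.2) = 1419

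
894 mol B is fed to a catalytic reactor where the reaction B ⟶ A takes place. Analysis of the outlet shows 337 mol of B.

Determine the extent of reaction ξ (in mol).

ξ = 557 mol

For B: n = n₀ − 1ξ → 337 = 894 − 1ξ, giving ξ = 557 mol.
Outlet amounts (n = n₀ + ν ξ):
  B: 894 − 1(557) = 337
  A: 0 + 1(557) = 557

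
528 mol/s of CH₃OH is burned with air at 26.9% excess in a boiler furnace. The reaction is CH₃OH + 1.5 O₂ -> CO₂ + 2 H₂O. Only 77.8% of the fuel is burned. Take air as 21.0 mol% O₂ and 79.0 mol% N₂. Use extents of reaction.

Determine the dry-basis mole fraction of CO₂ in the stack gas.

Stoichiometric O₂ = 1.5 × 528 = 792 mol/s; O₂ fed = 792 × 1.269 = 1005 mol/s.
N₂ fed = 1005 × 79/21 = 3781 mol/s.
Fuel reacted = 0.778 × 528 → ξ = 410.8 mol/s.
Outlet (n = n₀ + ν ξ):
  CH₃OH: 528 − 1(410.8) = 117.2
  O₂: 1005 − 1.5(410.8) = 388.9
  N₂: 3781 (inert)
  CO₂: 0 + 1(410.8) = 410.8
  H₂O: 0 + 2(410.8) = 821.6
Dry total = 4698 mol/s; y_CO₂ (dry) = 410.8 / 4698 = 0.08744.

0.0874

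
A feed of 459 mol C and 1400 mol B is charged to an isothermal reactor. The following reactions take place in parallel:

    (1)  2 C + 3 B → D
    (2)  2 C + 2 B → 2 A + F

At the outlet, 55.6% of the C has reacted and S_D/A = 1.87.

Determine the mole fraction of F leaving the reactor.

0.0188

Conversion of C: C consumed = 0.556 × 459 = 255.2 mol = 2ξ₁ + 2ξ₂.
Selectivity: 1ξ₁ / (2ξ₂) = 1.87 → ξ₁ = 3.74 ξ₂.
Substitute: (2·3.74 + 2) ξ₂ = 255.2 → ξ₂ = 26.92 mol, ξ₁ = 100.7 mol.
Outlet amounts (n = n₀ + Σ ν·ξ):
  C: 459 − 2(100.7) − 2(26.92) = 203.8
  B: 1400 − 3(100.7) − 2(26.92) = 1044
  D: 0 + 1(100.7) = 100.7
  A: 0 + 2(26.92) = 53.84
  F: 0 + 1(26.92) = 26.92
Total out = 1429 mol; y_F = 26.92 / 1429 = 0.01883.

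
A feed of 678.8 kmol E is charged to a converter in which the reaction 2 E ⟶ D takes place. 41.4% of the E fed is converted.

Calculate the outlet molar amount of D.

E reacted = 0.414 × 678.8 = 281 kmol; ν_E = −2, so ξ = 281/2 = 140.5 kmol.
Outlet amounts (n = n₀ + ν ξ):
  E: 678.8 − 2(140.5) = 397.8
  D: 0 + 1(140.5) = 140.5

141 kmol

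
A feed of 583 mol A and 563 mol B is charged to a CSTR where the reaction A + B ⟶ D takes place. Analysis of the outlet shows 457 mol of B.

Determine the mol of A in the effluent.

477 mol

For B: n = n₀ − 1ξ → 457 = 563 − 1ξ, giving ξ = 106 mol.
Outlet amounts (n = n₀ + ν ξ):
  A: 583 − 1(106) = 477
  B: 563 − 1(106) = 457
  D: 0 + 1(106) = 106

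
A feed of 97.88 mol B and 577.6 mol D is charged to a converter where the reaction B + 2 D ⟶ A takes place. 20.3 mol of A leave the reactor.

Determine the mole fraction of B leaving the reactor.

For A: n = n₀ + 1ξ → 20.3 = 0 + 1ξ, giving ξ = 20.3 mol.
Outlet amounts (n = n₀ + ν ξ):
  B: 97.88 − 1(20.3) = 77.58
  D: 577.6 − 2(20.3) = 537
  A: 0 + 1(20.3) = 20.3
Total out = 634.9 mol; y_B = 77.58 / 634.9 = 0.1222.

0.122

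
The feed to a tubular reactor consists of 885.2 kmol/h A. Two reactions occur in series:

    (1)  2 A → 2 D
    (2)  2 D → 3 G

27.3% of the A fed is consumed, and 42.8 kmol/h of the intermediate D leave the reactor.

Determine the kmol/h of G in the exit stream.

298 kmol/h

Conversion of A: A consumed = 2ξ₁ = 0.273 × 885.2 → ξ₁ = 120.8 kmol/h.
D balance: n_D = 0 + 2ξ₁ − 2ξ₂ = 42.8 → ξ₂ = (2·120.8 − 42.8)/2 = 99.43 kmol/h.
Outlet amounts (n = n₀ + Σ ν·ξ):
  A: 885.2 − 2(120.8) = 643.5
  D: 0 + 2(120.8) − 2(99.43) = 42.8
  G: 0 + 3(99.43) = 298.3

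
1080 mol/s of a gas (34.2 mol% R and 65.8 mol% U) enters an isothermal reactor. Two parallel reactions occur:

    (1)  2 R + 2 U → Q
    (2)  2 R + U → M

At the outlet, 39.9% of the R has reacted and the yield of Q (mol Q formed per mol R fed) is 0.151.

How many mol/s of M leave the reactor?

17.9 mol/s

Yield of Q: 1ξ₁ / 369.4 = 0.151 → ξ₁ = 55.77 mol/s.
Conversion of R: 2ξ₁ + 2ξ₂ = 0.399 × 369.4 = 147.4 → ξ₂ = 17.91 mol/s.
Outlet amounts (n = n₀ + Σ ν·ξ):
  R: 369.4 − 2(55.77) − 2(17.91) = 222
  U: 710.6 − 2(55.77) − 1(17.91) = 581.2
  Q: 0 + 1(55.77) = 55.77
  M: 0 + 1(17.91) = 17.91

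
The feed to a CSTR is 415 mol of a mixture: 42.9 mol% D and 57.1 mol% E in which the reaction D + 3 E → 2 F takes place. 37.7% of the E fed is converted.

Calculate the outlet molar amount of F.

59.6 mol

E reacted = 0.377 × 237 = 89.34 mol; ν_E = −3, so ξ = 89.34/3 = 29.78 mol.
Outlet amounts (n = n₀ + ν ξ):
  D: 178 − 1(29.78) = 148.3
  E: 237 − 3(29.78) = 147.6
  F: 0 + 2(29.78) = 59.56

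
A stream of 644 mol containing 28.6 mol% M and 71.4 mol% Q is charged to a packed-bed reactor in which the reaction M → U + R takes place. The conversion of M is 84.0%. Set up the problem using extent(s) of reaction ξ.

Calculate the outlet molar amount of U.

155 mol

M reacted = 0.84 × 184.2 = 154.7 mol; ν_M = −1, so ξ = 154.7/1 = 154.7 mol.
Outlet amounts (n = n₀ + ν ξ):
  M: 184.2 − 1(154.7) = 29.47
  U: 0 + 1(154.7) = 154.7
  R: 0 + 1(154.7) = 154.7
  Q: 459.8 (inert)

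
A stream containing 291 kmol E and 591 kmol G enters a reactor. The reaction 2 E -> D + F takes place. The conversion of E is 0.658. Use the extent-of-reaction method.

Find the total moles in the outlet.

882 kmol

E reacted = 0.658 × 291 = 191.5 kmol; ν_E = −2, so ξ = 191.5/2 = 95.74 kmol.
Outlet amounts (n = n₀ + ν ξ):
  E: 291 − 2(95.74) = 99.52
  D: 0 + 1(95.74) = 95.74
  F: 0 + 1(95.74) = 95.74
  G: 591 (inert)
Total out = 99.52 + 95.74 + 95.74 + 591 = 882 kmol.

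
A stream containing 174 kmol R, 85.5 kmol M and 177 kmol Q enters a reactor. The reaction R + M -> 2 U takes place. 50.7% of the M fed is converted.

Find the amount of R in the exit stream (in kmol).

131 kmol

M reacted = 0.507 × 85.5 = 43.35 kmol; ν_M = −1, so ξ = 43.35/1 = 43.35 kmol.
Outlet amounts (n = n₀ + ν ξ):
  R: 174 − 1(43.35) = 130.7
  M: 85.5 − 1(43.35) = 42.15
  U: 0 + 2(43.35) = 86.7
  Q: 177 (inert)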